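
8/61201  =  8/61201 = 0.00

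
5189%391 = 106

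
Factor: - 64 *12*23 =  -17664 = - 2^8*3^1*23^1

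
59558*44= 2620552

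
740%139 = 45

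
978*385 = 376530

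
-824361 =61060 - 885421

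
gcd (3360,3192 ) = 168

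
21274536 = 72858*292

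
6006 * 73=438438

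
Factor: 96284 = 2^2 * 24071^1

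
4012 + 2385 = 6397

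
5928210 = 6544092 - 615882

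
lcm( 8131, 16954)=796838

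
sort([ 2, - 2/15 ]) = [  -  2/15,2]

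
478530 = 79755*6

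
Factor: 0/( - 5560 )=0 = 0^1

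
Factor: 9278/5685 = 2^1*3^( - 1 )*5^( - 1)*379^( - 1)*4639^1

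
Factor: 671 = 11^1*61^1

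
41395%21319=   20076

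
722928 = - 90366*(-8) 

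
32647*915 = 29872005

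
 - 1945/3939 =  - 1  +  1994/3939=- 0.49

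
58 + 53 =111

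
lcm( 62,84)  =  2604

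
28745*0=0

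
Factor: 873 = 3^2*97^1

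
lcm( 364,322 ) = 8372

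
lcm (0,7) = 0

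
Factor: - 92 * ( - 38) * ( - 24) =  - 2^6 * 3^1*19^1  *  23^1 = -83904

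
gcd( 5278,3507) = 7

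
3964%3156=808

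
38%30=8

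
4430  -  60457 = - 56027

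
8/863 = 8/863 = 0.01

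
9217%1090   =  497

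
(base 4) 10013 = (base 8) 407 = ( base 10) 263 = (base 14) 14b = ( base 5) 2023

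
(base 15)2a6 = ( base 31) JH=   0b1001011110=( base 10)606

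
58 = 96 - 38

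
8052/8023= 1 +29/8023  =  1.00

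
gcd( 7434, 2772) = 126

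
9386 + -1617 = 7769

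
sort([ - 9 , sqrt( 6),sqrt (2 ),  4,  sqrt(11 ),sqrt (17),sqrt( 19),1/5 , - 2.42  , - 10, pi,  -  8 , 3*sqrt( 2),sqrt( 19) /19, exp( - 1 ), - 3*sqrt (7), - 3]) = [ - 10, - 9, - 8, - 3*sqrt ( 7 ), - 3, - 2.42, 1/5,sqrt( 19) /19,exp(  -  1),sqrt ( 2),sqrt (6 ),pi,sqrt(11 ), 4,sqrt( 17),3*sqrt( 2),sqrt( 19)]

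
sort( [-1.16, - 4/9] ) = [ - 1.16, - 4/9 ]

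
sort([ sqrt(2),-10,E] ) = [ - 10, sqrt( 2 ),E]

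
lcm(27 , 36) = 108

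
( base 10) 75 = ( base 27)2L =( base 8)113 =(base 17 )47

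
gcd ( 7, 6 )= 1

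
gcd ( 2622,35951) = 1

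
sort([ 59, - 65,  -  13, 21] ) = [ - 65, - 13, 21,59 ]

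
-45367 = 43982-89349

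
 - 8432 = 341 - 8773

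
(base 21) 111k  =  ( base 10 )9743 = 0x260F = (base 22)K2J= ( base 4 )2120033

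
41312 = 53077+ - 11765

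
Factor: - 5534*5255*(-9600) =279179232000 = 2^8*3^1*5^3*1051^1*2767^1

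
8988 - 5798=3190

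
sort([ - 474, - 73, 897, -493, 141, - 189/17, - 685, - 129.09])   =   [  -  685, - 493,  -  474, - 129.09, - 73,-189/17, 141, 897 ] 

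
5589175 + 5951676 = 11540851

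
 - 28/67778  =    -  1 + 33875/33889  =  -  0.00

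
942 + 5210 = 6152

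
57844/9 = 57844/9 = 6427.11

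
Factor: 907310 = 2^1*5^1*90731^1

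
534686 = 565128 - 30442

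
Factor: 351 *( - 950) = -333450 = - 2^1 * 3^3*5^2* 13^1 *19^1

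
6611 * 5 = 33055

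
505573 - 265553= 240020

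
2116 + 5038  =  7154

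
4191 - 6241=  -  2050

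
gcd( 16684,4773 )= 43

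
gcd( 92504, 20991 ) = 1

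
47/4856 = 47/4856 = 0.01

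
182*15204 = 2767128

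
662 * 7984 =5285408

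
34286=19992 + 14294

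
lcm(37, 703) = 703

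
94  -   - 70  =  164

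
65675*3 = 197025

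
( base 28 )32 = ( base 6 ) 222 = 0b1010110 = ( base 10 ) 86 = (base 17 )51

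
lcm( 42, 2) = 42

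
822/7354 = 411/3677 = 0.11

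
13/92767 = 13/92767= 0.00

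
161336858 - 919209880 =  - 757873022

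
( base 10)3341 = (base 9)4522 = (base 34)2u9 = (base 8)6415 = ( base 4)310031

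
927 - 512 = 415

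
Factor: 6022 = 2^1*3011^1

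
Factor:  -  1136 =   -  2^4*71^1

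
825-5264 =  - 4439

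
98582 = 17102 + 81480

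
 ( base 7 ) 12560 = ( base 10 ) 3374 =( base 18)A78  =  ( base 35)2QE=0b110100101110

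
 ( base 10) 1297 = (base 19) 3b5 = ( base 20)34H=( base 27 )1l1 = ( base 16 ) 511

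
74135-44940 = 29195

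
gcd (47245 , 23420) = 5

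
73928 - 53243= 20685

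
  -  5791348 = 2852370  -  8643718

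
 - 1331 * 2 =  - 2662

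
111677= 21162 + 90515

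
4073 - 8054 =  - 3981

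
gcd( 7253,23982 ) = 1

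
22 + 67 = 89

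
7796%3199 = 1398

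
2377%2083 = 294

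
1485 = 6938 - 5453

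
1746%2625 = 1746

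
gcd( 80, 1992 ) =8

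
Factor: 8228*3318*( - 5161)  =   - 140897901144 =- 2^3 * 3^1*7^1*11^2*13^1*17^1*79^1*397^1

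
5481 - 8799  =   - 3318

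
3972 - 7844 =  - 3872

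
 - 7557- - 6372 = -1185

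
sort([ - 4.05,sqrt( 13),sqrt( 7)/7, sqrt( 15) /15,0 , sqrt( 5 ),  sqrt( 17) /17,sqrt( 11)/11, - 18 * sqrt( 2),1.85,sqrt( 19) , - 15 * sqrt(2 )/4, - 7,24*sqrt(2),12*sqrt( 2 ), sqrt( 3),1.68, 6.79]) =[ - 18*sqrt( 2),-7, - 15*sqrt( 2)/4, - 4.05, 0,sqrt ( 17)/17,sqrt(15 )/15,sqrt( 11)/11,sqrt(7 )/7,1.68,sqrt( 3), 1.85,sqrt( 5), sqrt( 13 ),sqrt( 19),6.79,12 *sqrt(2) , 24*sqrt( 2)]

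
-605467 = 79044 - 684511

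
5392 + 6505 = 11897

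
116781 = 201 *581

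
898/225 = 898/225   =  3.99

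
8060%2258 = 1286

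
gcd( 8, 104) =8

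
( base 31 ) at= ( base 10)339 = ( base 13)201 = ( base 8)523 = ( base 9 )416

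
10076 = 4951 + 5125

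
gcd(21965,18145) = 955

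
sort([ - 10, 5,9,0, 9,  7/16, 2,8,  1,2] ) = [ - 10,0,7/16,  1, 2, 2,5, 8 , 9 , 9] 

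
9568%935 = 218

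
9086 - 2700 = 6386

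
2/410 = 1/205= 0.00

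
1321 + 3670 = 4991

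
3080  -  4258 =-1178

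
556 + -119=437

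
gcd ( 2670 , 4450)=890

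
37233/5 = 7446 + 3/5 = 7446.60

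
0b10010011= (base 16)93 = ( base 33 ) 4f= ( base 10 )147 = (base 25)5m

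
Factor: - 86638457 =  - 29^1*2987533^1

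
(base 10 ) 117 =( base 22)57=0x75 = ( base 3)11100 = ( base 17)6f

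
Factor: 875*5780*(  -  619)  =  -3130592500 = - 2^2*5^4  *  7^1*17^2* 619^1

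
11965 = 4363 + 7602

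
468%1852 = 468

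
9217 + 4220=13437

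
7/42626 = 7/42626 = 0.00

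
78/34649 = 78/34649 = 0.00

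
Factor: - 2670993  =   - 3^2*13^1*37^1 * 617^1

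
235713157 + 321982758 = 557695915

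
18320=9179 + 9141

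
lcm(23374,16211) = 1005082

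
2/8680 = 1/4340=0.00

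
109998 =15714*7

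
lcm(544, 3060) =24480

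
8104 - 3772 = 4332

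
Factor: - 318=-2^1 * 3^1* 53^1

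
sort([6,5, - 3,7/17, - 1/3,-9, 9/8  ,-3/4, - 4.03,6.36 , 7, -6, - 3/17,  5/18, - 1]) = [-9, - 6, - 4.03, -3,-1, -3/4, - 1/3, - 3/17,  5/18, 7/17,9/8, 5, 6,  6.36, 7] 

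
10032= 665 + 9367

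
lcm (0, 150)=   0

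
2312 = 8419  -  6107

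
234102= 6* 39017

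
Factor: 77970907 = 7^2*617^1*2579^1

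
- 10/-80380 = 1/8038 = 0.00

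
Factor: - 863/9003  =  -3^(-1)*863^1 * 3001^ ( - 1)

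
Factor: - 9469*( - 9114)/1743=2^1*7^1*17^1*31^1*83^(- 1)*557^1 =4109546/83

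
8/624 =1/78 = 0.01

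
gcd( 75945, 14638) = 1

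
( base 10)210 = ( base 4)3102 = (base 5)1320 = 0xd2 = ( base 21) A0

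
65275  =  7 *9325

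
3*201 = 603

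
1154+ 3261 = 4415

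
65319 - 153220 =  - 87901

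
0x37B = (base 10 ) 891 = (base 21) 209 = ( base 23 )1fh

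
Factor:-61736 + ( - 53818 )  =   - 115554 = - 2^1*3^1*19259^1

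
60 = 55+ 5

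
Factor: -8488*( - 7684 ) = 65221792 = 2^5 * 17^1 * 113^1*1061^1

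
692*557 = 385444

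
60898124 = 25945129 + 34952995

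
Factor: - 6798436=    - 2^2* 17^2*5881^1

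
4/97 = 4/97 =0.04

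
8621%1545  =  896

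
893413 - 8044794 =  - 7151381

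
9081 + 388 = 9469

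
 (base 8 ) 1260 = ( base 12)494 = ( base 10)688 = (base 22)196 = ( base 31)m6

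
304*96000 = 29184000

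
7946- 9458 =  - 1512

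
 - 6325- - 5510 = - 815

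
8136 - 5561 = 2575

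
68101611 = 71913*947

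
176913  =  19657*9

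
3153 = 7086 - 3933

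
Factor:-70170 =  - 2^1*3^1*5^1*2339^1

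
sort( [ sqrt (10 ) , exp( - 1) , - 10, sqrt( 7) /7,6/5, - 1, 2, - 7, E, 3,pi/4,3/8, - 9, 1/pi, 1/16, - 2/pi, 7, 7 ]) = [ - 10, - 9, - 7, - 1, - 2/pi, 1/16,1/pi,exp(-1), 3/8, sqrt(7)/7,pi/4, 6/5,2, E, 3, sqrt(10 ),7, 7]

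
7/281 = 7/281=0.02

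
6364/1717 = 3 + 1213/1717= 3.71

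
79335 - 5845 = 73490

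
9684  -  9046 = 638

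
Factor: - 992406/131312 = -2^( - 3)*3^1*29^( - 1)*193^1*283^(  -  1)*857^1 = -496203/65656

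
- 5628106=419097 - 6047203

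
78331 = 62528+15803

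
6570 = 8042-1472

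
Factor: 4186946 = 2^1*173^1 *12101^1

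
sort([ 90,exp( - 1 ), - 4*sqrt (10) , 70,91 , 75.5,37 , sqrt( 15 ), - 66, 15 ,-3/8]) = [ - 66 ,-4*sqrt( 10), - 3/8,  exp( - 1), sqrt ( 15),15, 37,  70 , 75.5 , 90 , 91]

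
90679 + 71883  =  162562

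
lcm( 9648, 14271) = 685008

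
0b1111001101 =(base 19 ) 2D4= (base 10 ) 973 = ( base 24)1gd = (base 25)1dn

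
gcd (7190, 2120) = 10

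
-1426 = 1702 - 3128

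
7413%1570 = 1133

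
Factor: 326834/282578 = 163417/141289 = 23^( -1 )*6143^(-1)*163417^1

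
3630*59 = 214170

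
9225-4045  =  5180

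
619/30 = 20 + 19/30   =  20.63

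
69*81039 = 5591691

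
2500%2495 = 5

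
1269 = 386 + 883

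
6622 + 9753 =16375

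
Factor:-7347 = -3^1*31^1*79^1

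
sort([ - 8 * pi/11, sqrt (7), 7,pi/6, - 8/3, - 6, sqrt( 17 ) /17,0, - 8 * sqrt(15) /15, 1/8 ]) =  [- 6, - 8/3, - 8 * pi/11, - 8*  sqrt( 15 )/15,  0,1/8, sqrt( 17)/17, pi/6,  sqrt ( 7 ),  7]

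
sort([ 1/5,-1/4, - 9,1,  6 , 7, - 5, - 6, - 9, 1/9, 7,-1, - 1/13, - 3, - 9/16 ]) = [-9 , - 9, - 6, - 5, - 3,-1, - 9/16, - 1/4, - 1/13,1/9, 1/5, 1, 6, 7,7]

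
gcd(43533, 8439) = 3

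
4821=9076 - 4255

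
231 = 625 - 394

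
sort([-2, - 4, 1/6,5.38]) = [ - 4, - 2, 1/6,5.38 ]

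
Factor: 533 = 13^1*41^1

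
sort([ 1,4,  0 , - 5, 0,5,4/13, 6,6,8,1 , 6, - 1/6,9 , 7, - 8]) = [ - 8,-5,- 1/6, 0  ,  0 , 4/13,1, 1, 4 , 5,6,6, 6 , 7, 8,9] 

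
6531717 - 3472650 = 3059067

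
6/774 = 1/129  =  0.01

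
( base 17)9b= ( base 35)4o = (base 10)164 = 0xa4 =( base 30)5e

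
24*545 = 13080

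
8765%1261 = 1199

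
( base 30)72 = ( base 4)3110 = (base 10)212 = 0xd4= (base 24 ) 8K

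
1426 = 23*62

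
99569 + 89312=188881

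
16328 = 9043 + 7285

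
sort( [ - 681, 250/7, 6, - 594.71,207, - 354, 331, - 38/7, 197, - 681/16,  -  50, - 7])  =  [- 681, - 594.71, -354,-50,  -  681/16, - 7, - 38/7, 6, 250/7, 197, 207, 331]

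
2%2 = 0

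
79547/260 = 305 +19/20 = 305.95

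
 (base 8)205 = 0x85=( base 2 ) 10000101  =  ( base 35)3s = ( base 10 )133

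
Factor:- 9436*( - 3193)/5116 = 7532287/1279= 7^1 * 31^1*103^1*337^1*1279^( - 1 )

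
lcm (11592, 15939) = 127512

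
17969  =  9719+8250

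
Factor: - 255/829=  - 3^1*5^1*17^1*829^( - 1 )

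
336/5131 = 48/733 = 0.07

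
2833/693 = 4+ 61/693 = 4.09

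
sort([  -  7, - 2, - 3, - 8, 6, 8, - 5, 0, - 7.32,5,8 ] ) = [ - 8, - 7.32, - 7, - 5, - 3, - 2, 0, 5, 6,8, 8]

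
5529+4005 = 9534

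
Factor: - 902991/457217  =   - 3^1*23^( - 1 )*103^ ( - 1 )*193^(  -  1)*300997^1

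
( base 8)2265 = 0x4B5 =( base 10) 1205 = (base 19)368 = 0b10010110101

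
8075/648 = 12 + 299/648 = 12.46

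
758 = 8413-7655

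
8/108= 2/27=0.07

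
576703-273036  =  303667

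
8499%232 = 147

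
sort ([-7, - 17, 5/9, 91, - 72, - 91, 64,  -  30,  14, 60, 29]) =[-91, - 72,-30, - 17,-7, 5/9, 14, 29 , 60, 64, 91]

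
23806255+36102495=59908750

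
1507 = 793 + 714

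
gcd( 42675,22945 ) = 5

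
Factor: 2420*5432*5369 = 2^5 * 5^1*7^2*11^2*13^1*59^1*97^1 = 70577867360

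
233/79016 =233/79016 = 0.00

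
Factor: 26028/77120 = 27/80 = 2^(-4) * 3^3*5^( - 1) 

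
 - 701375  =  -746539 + 45164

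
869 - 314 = 555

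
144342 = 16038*9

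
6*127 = 762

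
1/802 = 1/802 = 0.00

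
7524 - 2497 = 5027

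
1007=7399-6392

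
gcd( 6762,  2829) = 69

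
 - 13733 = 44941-58674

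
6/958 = 3/479= 0.01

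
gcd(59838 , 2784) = 6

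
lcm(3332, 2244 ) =109956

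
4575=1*4575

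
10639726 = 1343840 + 9295886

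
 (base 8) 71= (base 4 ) 321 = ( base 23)2B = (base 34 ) 1n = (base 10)57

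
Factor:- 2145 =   -  3^1 * 5^1*11^1*13^1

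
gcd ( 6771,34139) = 1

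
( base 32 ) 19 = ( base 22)1J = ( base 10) 41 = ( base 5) 131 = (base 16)29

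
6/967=6/967 = 0.01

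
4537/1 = 4537=4537.00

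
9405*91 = 855855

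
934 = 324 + 610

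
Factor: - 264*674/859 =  - 177936/859 = - 2^4*3^1*11^1*337^1*859^( - 1)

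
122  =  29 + 93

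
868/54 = 434/27 =16.07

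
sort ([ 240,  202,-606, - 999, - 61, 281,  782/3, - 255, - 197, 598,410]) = [ - 999, - 606, - 255, -197, - 61, 202,240,782/3  ,  281,410,598]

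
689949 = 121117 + 568832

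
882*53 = 46746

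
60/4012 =15/1003 = 0.01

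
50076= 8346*6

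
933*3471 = 3238443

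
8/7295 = 8/7295 = 0.00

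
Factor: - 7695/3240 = - 19/8  =  - 2^( - 3 )*19^1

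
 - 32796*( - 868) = 28466928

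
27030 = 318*85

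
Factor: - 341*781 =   -  11^2*31^1*71^1 =- 266321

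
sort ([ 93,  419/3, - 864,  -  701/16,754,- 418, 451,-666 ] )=[  -  864, -666,  -  418,-701/16,  93,419/3,451,754]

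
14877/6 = 2479 + 1/2  =  2479.50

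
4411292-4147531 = 263761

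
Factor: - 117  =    -  3^2*13^1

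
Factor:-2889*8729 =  - 3^3*7^1*29^1*43^1 * 107^1 = - 25218081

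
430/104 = 215/52 = 4.13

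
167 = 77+90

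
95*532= 50540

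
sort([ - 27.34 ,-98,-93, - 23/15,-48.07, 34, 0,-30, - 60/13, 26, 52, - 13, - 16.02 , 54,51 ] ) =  [ - 98,-93, - 48.07, - 30, - 27.34 ,-16.02, - 13,-60/13, - 23/15 , 0,26,34,51, 52,54]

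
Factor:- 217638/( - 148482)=107/73=73^(-1)*107^1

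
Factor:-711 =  - 3^2*79^1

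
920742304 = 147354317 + 773387987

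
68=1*68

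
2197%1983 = 214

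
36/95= 36/95 = 0.38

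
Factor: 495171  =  3^2*37^1 * 1487^1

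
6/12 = 1/2 = 0.50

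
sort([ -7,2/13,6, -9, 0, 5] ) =[-9, - 7, 0, 2/13,  5,6] 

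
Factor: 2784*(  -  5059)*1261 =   -  17760246816 = - 2^5*3^1*13^1 * 29^1* 97^1*5059^1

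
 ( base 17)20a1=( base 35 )85m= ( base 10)9997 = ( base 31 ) ACF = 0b10011100001101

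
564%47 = 0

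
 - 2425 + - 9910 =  - 12335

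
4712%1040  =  552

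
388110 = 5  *77622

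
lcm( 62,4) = 124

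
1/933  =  1/933 =0.00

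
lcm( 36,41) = 1476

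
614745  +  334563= 949308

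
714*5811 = 4149054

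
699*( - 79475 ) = - 55553025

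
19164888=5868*3266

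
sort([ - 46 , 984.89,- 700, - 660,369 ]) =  [ - 700,  -  660,  -  46, 369, 984.89]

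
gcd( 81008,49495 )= 1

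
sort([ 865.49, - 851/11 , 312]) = [ - 851/11,312,865.49 ] 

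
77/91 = 11/13 = 0.85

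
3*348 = 1044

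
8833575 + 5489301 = 14322876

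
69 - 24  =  45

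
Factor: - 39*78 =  - 2^1*3^2*13^2 = - 3042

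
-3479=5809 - 9288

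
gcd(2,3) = 1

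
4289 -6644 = -2355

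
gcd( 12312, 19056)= 24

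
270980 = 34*7970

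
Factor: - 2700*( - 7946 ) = 2^3*3^3*5^2*29^1*137^1 = 21454200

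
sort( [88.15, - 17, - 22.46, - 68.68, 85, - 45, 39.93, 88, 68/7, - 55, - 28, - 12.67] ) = [-68.68, - 55, - 45,- 28, - 22.46, - 17, - 12.67 , 68/7,  39.93, 85, 88, 88.15]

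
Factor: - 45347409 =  - 3^2*67^1*157^1*479^1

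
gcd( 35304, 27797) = 1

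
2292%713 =153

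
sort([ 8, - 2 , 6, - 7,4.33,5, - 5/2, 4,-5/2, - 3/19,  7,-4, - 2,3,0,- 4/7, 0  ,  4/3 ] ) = [- 7, - 4, - 5/2 ,-5/2, - 2,  -  2, - 4/7,  -  3/19, 0,0, 4/3 , 3 , 4, 4.33, 5, 6, 7,8 ]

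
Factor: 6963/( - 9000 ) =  - 2^( - 3) * 3^ (-1)*5^( - 3 )*11^1*211^1 = -2321/3000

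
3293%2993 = 300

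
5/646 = 5/646 = 0.01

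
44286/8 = 5535 + 3/4 = 5535.75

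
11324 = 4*2831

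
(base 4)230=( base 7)62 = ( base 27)1h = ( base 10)44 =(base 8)54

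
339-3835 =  - 3496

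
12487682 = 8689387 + 3798295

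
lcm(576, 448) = 4032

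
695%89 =72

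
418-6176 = -5758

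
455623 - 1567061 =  - 1111438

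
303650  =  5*60730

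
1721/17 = 1721/17= 101.24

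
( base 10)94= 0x5E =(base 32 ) 2u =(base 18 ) 54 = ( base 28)3A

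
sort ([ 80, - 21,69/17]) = [ - 21, 69/17,80 ] 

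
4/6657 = 4/6657 = 0.00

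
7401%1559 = 1165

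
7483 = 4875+2608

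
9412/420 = 2353/105 = 22.41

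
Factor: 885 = 3^1*5^1*59^1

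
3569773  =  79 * 45187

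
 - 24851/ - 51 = 487+ 14/51 = 487.27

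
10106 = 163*62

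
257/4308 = 257/4308 = 0.06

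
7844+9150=16994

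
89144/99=8104/9 = 900.44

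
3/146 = 3/146 = 0.02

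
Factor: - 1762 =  - 2^1*881^1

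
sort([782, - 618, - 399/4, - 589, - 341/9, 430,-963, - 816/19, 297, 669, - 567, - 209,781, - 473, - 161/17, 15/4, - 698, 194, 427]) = [ - 963, - 698, - 618, - 589 , - 567, - 473 ,  -  209,-399/4,-816/19, - 341/9, - 161/17,15/4,  194, 297,427, 430, 669 , 781 , 782]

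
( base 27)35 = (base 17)51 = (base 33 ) 2k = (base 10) 86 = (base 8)126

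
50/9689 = 50/9689= 0.01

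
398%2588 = 398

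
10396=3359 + 7037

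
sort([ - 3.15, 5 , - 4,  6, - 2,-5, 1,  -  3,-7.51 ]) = [ - 7.51, - 5,- 4, - 3.15, - 3,-2 , 1,5,6] 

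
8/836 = 2/209 =0.01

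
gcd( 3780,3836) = 28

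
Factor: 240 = 2^4*3^1 * 5^1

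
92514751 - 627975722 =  -535460971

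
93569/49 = 1909 + 4/7=1909.57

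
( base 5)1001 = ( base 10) 126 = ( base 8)176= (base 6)330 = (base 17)77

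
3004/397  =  7 + 225/397 = 7.57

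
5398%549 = 457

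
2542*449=1141358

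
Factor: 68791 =68791^1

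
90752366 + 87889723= 178642089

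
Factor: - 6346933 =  - 17^1*373349^1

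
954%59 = 10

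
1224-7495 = -6271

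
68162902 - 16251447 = 51911455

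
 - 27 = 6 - 33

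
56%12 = 8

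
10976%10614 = 362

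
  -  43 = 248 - 291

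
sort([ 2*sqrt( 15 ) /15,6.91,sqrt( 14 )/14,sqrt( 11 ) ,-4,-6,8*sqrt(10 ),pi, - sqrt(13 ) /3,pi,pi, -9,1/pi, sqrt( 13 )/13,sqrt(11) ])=[-9, - 6, - 4,  -  sqrt( 13 )/3,sqrt( 14 ) /14, sqrt(  13 )/13, 1/pi,2*sqrt( 15)/15, pi, pi,pi , sqrt( 11),sqrt( 11 ),6.91,8*sqrt( 10) ]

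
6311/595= 10+361/595 = 10.61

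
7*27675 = 193725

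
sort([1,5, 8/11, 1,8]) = [ 8/11, 1,1,5 , 8 ]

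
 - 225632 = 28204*( - 8)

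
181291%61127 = 59037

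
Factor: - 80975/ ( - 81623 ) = 5^2 *31^ ( - 1)*41^1 * 79^1*2633^ ( - 1)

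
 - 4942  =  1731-6673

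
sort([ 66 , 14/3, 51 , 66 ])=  [14/3,51 , 66, 66]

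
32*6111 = 195552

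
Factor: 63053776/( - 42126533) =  - 2^4*229^1*17209^1*42126533^( - 1) 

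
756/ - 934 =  - 378/467 = - 0.81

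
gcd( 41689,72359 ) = 1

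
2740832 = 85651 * 32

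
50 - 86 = -36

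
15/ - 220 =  - 1  +  41/44= -0.07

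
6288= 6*1048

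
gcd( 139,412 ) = 1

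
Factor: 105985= 5^1*11^1*41^1*47^1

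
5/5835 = 1/1167 = 0.00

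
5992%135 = 52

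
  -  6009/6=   -1002 + 1/2 = - 1001.50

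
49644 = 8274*6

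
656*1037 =680272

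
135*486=65610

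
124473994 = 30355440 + 94118554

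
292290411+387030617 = 679321028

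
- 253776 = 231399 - 485175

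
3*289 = 867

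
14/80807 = 14/80807 = 0.00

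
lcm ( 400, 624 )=15600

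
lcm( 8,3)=24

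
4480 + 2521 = 7001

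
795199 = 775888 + 19311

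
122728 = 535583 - 412855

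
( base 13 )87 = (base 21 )56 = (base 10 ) 111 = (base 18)63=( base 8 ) 157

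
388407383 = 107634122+280773261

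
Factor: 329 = 7^1*47^1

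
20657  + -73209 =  - 52552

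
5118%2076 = 966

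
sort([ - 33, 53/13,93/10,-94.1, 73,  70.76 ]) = [-94.1, - 33,53/13,93/10,70.76,73] 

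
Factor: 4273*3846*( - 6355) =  - 104437803090= -2^1*3^1*5^1*31^1*41^1*641^1*4273^1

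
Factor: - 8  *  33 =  - 2^3* 3^1*11^1 = - 264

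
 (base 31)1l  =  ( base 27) 1P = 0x34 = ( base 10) 52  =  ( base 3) 1221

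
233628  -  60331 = 173297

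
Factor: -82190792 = -2^3*10273849^1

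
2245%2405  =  2245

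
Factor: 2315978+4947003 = 11^1*660271^1 = 7262981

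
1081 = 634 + 447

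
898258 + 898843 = 1797101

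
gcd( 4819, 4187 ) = 79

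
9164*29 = 265756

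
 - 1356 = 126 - 1482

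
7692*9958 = 76596936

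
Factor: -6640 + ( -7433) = - 14073 =- 3^1 * 4691^1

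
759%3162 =759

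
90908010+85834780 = 176742790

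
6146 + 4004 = 10150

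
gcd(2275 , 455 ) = 455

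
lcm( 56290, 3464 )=225160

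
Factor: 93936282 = 2^1*3^1* 11^1*1423277^1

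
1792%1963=1792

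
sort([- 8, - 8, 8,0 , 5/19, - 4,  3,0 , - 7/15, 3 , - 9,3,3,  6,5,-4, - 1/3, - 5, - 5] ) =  [ - 9, - 8, - 8,-5, - 5,- 4,  -  4,-7/15, - 1/3,  0, 0, 5/19, 3,3, 3 , 3  ,  5,6,8]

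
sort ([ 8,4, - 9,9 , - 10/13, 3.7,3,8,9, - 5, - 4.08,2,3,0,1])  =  [-9, - 5, - 4.08, - 10/13,  0,1,2,3,3,  3.7, 4,8,8,9,9]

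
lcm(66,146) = 4818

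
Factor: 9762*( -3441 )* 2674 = -89822446308= -2^2*3^2*7^1*31^1*37^1*191^1 * 1627^1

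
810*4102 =3322620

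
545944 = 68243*8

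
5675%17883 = 5675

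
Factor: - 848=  - 2^4 * 53^1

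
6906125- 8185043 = -1278918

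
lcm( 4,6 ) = 12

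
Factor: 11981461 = 173^1 * 69257^1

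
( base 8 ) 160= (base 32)3G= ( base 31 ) 3J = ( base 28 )40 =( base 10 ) 112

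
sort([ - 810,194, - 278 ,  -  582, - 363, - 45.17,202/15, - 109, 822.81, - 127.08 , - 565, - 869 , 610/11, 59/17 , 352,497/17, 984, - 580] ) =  [ - 869, - 810, - 582, - 580,-565,-363, - 278, - 127.08,- 109, - 45.17, 59/17, 202/15,497/17, 610/11, 194,352,822.81, 984]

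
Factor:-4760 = -2^3*5^1 * 7^1*17^1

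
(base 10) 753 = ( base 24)179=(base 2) 1011110001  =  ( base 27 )10o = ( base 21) 1ei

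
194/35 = 194/35 = 5.54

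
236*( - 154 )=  - 36344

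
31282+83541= 114823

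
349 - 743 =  - 394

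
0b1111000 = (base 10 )120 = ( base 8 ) 170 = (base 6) 320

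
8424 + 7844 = 16268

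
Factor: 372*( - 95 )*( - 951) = 2^2 * 3^2 * 5^1*19^1*31^1 * 317^1 =33608340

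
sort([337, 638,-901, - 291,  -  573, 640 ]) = [-901,-573,-291, 337, 638, 640]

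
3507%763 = 455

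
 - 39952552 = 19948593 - 59901145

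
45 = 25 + 20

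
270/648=5/12 = 0.42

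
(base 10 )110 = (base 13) 86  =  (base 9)132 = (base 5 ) 420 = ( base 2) 1101110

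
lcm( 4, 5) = 20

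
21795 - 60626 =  - 38831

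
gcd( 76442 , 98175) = 1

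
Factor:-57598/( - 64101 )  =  62/69 = 2^1 * 3^( - 1)*23^(  -  1)*31^1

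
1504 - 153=1351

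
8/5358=4/2679= 0.00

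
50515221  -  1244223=49270998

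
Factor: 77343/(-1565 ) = -3^1  *  5^( - 1)*7^1*29^1*127^1 * 313^( - 1 )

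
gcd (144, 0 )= 144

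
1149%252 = 141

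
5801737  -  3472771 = 2328966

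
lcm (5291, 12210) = 158730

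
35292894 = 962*36687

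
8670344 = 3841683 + 4828661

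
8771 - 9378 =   -  607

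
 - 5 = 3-8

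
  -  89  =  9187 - 9276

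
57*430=24510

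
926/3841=926/3841 = 0.24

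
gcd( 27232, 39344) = 16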